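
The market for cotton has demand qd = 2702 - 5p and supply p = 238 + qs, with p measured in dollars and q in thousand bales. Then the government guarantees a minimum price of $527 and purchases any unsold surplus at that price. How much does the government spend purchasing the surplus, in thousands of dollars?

116994

Rearranging supply gives qs = p - 238. Without the control the market clears where 2702 - 5p = p - 238, i.e. p* = 490 and q* = 252.
The floor of 527 is above the equilibrium price 490, so it binds.
At p = 527: qd = 2702 - 5·527 = 67 and qs = 527 - 238 = 289.
Surplus = qs - qd = 222.
Government expenditure = surplus × support price = 222 × 527 = 116994.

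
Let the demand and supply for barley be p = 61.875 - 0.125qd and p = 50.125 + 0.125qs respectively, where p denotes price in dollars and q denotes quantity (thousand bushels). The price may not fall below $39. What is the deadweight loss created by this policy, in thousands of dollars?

0

Rearranging demand gives qd = 495 - 8p; rearranging supply gives qs = 8p - 401. In a free market, 495 - 8p = 8p - 401 gives the equilibrium p* = 56, q* = 47.
The floor of 39 is below the equilibrium price 56, so it is not binding; the market clears at p* = 56, q* = 47.
Since the control does not bind, no trades are prevented and deadweight loss is zero.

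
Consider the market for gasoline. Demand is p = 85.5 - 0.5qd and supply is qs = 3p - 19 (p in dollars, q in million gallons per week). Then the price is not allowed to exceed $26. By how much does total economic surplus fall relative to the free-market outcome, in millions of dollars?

540

Rearranging demand gives qd = 171 - 2p. Without the control the market clears where 171 - 2p = 3p - 19, i.e. p* = 38 and q* = 95.
Because the ceiling (26) lies below the market-clearing price, it is binding.
At p = 26: qd = 171 - 2·26 = 119 and qs = 3·26 - 19 = 59.
Quantity traded falls to 59. At q = 59 the demand price is (171 - 59)/2 = 56 and the supply price is (19 + 59)/3 = 26.
Deadweight loss = ½ · (56 - 26) · (95 - 59) = ½ · 30 · 36 = 540.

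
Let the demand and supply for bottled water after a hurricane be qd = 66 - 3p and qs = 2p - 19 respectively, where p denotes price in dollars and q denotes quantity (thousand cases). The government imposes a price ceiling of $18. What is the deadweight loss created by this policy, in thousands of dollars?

In a free market, 66 - 3p = 2p - 19 gives the equilibrium p* = 17, q* = 15.
The ceiling of 18 is above the equilibrium price 17, so it is not binding; the market clears at p* = 17, q* = 15.
Since the control does not bind, no trades are prevented and deadweight loss is zero.

0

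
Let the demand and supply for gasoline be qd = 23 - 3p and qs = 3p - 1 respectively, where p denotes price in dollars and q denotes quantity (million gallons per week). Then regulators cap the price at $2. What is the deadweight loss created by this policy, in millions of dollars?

12

In a free market, 23 - 3p = 3p - 1 gives the equilibrium p* = 4, q* = 11.
The ceiling of 2 is below the equilibrium price 4, so it binds.
At p = 2: qd = 23 - 3·2 = 17 and qs = 3·2 - 1 = 5.
Quantity traded falls to 5. At q = 5 the demand price is (23 - 5)/3 = 6 and the supply price is (1 + 5)/3 = 2.
Deadweight loss = ½ · (6 - 2) · (11 - 5) = ½ · 4 · 6 = 12.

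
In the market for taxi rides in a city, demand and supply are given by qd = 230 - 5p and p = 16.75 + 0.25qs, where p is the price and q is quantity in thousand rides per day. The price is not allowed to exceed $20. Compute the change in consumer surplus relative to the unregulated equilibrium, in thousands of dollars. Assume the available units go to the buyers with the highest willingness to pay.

Rearranging supply gives qs = 4p - 67. Equilibrium: 230 - 5p = 4p - 67, so 297 = 9p and p* = 33, q* = 65.
Since 20 < 33, the ceiling is binding.
At p = 20: qd = 230 - 5·20 = 130 and qs = 4·20 - 67 = 13.
Consumer surplus without the control is ½ · (46 - 33) · 65 = 422.5.
With the ceiling, 13 units are sold at 20 (assume they go to the highest-value buyers). The demand price at q = 13 is 43.4, so CS = ½ · [(46 - 20) + (43.4 - 20)] · 13 = 321.1.
Change in consumer surplus = 321.1 - 422.5 = -101.4.

-101.4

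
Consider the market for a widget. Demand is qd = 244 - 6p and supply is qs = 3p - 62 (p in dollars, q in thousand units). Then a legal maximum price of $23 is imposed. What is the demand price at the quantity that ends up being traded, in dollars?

Equilibrium: 244 - 6p = 3p - 62, so 306 = 9p and p* = 34, q* = 40.
Since 23 < 34, the ceiling is binding.
At p = 23: qd = 244 - 6·23 = 106 and qs = 3·23 - 62 = 7.
Only 7 units reach the market. On the demand curve, the marginal buyer's willingness to pay at q = 7 is (244 - 7)/6 = 39.5.

39.5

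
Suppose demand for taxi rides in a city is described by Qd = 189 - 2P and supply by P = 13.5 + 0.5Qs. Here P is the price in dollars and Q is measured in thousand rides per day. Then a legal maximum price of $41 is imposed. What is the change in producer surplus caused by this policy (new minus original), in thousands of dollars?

Rearranging supply gives Qs = 2P - 27. Without the control the market clears where 189 - 2P = 2P - 27, i.e. P* = 54 and Q* = 81.
Since 41 < 54, the ceiling is binding.
At P = 41: Qd = 189 - 2·41 = 107 and Qs = 2·41 - 27 = 55.
Producer surplus without the control is ½ · (54 - 13.5) · 81 = 1640.25.
With the ceiling, producers sell 55 units at 41, so PS = ½ · (41 - 13.5) · 55 = 756.25.
Change in producer surplus = 756.25 - 1640.25 = -884.

-884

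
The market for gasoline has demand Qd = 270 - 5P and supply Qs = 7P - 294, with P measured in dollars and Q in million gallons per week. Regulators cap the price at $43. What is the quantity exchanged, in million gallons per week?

Setting quantity demanded equal to quantity supplied, 270 - 5P = 7P - 294, gives P* = 47 and Q* = 35.
Since 43 < 47, the ceiling is binding.
At P = 43: Qd = 270 - 5·43 = 55 and Qs = 7·43 - 294 = 7.
The quantity actually transacted is the short side, supply: 7.

7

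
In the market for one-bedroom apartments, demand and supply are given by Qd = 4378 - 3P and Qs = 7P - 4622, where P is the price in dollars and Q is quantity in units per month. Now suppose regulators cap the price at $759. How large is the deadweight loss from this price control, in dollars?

Setting quantity demanded equal to quantity supplied, 4378 - 3P = 7P - 4622, gives P* = 900 and Q* = 1678.
Because the ceiling (759) lies below the market-clearing price, it is binding.
At P = 759: Qd = 4378 - 3·759 = 2101 and Qs = 7·759 - 4622 = 691.
Quantity traded falls to 691. At Q = 691 the demand price is (4378 - 691)/3 = 1229 and the supply price is (4622 + 691)/7 = 759.
Deadweight loss = ½ · (1229 - 759) · (1678 - 691) = ½ · 470 · 987 = 231945.

231945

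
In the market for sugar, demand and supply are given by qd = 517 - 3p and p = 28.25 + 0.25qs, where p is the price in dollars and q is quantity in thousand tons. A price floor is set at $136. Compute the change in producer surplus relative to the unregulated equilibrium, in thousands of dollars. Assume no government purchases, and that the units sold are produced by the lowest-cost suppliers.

Rearranging supply gives qs = 4p - 113. Without the control the market clears where 517 - 3p = 4p - 113, i.e. p* = 90 and q* = 247.
Because the floor (136) lies above the market-clearing price, it is binding.
At p = 136: qd = 517 - 3·136 = 109 and qs = 4·136 - 113 = 431.
Producer surplus without the control is ½ · (90 - 28.25) · 247 = 7626.125.
With the floor, 109 units are sold at 136. The supply price at q = 109 is 55.5, so PS = ½ · [(136 - 28.25) + (136 - 55.5)] · 109 = 10259.625.
Change in producer surplus = 10259.625 - 7626.125 = 2633.5.

2633.5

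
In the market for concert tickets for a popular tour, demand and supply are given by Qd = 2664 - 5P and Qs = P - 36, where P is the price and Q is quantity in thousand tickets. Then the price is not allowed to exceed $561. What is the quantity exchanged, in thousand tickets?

414

Setting quantity demanded equal to quantity supplied, 2664 - 5P = P - 36, gives P* = 450 and Q* = 414.
Since 561 is above P* = 450, the ceiling does not bind and the free-market outcome prevails.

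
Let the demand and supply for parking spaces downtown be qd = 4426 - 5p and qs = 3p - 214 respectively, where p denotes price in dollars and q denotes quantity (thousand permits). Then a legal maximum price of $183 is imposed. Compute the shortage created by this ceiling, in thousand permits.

Without the control the market clears where 4426 - 5p = 3p - 214, i.e. p* = 580 and q* = 1526.
Since 183 < 580, the ceiling is binding.
At p = 183: qd = 4426 - 5·183 = 3511 and qs = 3·183 - 214 = 335.
Shortage = qd - qs = 3511 - 335 = 3176.

3176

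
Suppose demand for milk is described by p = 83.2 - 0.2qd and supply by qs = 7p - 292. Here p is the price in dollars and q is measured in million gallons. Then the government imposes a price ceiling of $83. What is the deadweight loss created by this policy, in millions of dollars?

Rearranging demand gives qd = 416 - 5p. In a free market, 416 - 5p = 7p - 292 gives the equilibrium p* = 59, q* = 121.
Since 83 is above p* = 59, the ceiling does not bind and the free-market outcome prevails.
Since the control does not bind, no trades are prevented and deadweight loss is zero.

0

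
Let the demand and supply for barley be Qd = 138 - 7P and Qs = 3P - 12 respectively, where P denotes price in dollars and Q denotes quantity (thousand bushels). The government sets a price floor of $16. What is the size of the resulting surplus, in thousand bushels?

Without the control the market clears where 138 - 7P = 3P - 12, i.e. P* = 15 and Q* = 33.
Because the floor (16) lies above the market-clearing price, it is binding.
At P = 16: Qd = 138 - 7·16 = 26 and Qs = 3·16 - 12 = 36.
Surplus = Qs - Qd = 36 - 26 = 10.

10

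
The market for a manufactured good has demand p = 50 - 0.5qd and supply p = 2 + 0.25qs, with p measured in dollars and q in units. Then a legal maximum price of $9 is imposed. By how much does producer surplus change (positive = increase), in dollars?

-414

Rearranging demand gives qd = 100 - 2p; rearranging supply gives qs = 4p - 8. Equilibrium: 100 - 2p = 4p - 8, so 108 = 6p and p* = 18, q* = 64.
Since 9 < 18, the ceiling is binding.
At p = 9: qd = 100 - 2·9 = 82 and qs = 4·9 - 8 = 28.
Producer surplus without the control is ½ · (18 - 2) · 64 = 512.
With the ceiling, producers sell 28 units at 9, so PS = ½ · (9 - 2) · 28 = 98.
Change in producer surplus = 98 - 512 = -414.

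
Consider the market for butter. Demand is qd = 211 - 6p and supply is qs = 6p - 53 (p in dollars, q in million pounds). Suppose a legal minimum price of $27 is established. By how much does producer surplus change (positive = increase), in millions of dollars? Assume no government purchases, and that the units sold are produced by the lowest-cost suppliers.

170

In a free market, 211 - 6p = 6p - 53 gives the equilibrium p* = 22, q* = 79.
Because the floor (27) lies above the market-clearing price, it is binding.
At p = 27: qd = 211 - 6·27 = 49 and qs = 6·27 - 53 = 109.
Producer surplus without the control is ½ · (22 - 53/6) · 79 = 6241/12.
With the floor, 49 units are sold at 27. The supply price at q = 49 is 17, so PS = ½ · [(27 - 53/6) + (27 - 17)] · 49 = 8281/12.
Change in producer surplus = 8281/12 - 6241/12 = 170.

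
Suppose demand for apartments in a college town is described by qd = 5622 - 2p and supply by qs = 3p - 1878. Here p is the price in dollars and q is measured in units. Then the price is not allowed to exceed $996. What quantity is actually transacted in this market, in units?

Setting quantity demanded equal to quantity supplied, 5622 - 2p = 3p - 1878, gives p* = 1500 and q* = 2622.
Since 996 < 1500, the ceiling is binding.
At p = 996: qd = 5622 - 2·996 = 3630 and qs = 3·996 - 1878 = 1110.
The quantity actually transacted is the short side, supply: 1110.

1110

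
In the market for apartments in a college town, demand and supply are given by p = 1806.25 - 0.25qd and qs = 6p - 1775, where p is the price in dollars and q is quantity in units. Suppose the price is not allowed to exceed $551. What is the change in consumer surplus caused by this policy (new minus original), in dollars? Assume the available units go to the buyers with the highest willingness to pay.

-13785.5

Rearranging demand gives qd = 7225 - 4p. Equilibrium: 7225 - 4p = 6p - 1775, so 9000 = 10p and p* = 900, q* = 3625.
Because the ceiling (551) lies below the market-clearing price, it is binding.
At p = 551: qd = 7225 - 4·551 = 5021 and qs = 6·551 - 1775 = 1531.
Consumer surplus without the control is ½ · (1806.25 - 900) · 3625 = 1642578.125.
With the ceiling, 1531 units are sold at 551 (assume they go to the highest-value buyers). The demand price at q = 1531 is 1423.5, so CS = ½ · [(1806.25 - 551) + (1423.5 - 551)] · 1531 = 1628792.625.
Change in consumer surplus = 1628792.625 - 1642578.125 = -13785.5.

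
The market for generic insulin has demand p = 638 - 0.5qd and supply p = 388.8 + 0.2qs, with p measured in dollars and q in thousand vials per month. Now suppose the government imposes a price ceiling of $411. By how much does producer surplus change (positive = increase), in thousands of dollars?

-11441.5

Rearranging demand gives qd = 1276 - 2p; rearranging supply gives qs = 5p - 1944. Without the control the market clears where 1276 - 2p = 5p - 1944, i.e. p* = 460 and q* = 356.
The ceiling of 411 is below the equilibrium price 460, so it binds.
At p = 411: qd = 1276 - 2·411 = 454 and qs = 5·411 - 1944 = 111.
Producer surplus without the control is ½ · (460 - 388.8) · 356 = 12673.6.
With the ceiling, producers sell 111 units at 411, so PS = ½ · (411 - 388.8) · 111 = 1232.1.
Change in producer surplus = 1232.1 - 12673.6 = -11441.5.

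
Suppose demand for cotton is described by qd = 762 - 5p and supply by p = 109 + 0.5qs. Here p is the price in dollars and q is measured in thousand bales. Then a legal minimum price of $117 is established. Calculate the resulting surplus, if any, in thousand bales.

Rearranging supply gives qs = 2p - 218. In a free market, 762 - 5p = 2p - 218 gives the equilibrium p* = 140, q* = 62.
Since 117 is below p* = 140, the floor does not bind and the free-market outcome prevails.
Since the control does not bind, there is no surplus.

0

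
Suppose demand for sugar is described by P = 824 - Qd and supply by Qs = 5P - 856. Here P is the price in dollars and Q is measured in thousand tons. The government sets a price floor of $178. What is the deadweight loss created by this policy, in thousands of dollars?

0

Rearranging demand gives Qd = 824 - P. Without the control the market clears where 824 - P = 5P - 856, i.e. P* = 280 and Q* = 544.
Since 178 is below P* = 280, the floor does not bind and the free-market outcome prevails.
Since the control does not bind, no trades are prevented and deadweight loss is zero.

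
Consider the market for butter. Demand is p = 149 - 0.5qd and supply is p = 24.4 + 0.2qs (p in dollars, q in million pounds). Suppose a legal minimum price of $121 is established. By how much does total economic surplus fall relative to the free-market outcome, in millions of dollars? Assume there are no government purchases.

Rearranging demand gives qd = 298 - 2p; rearranging supply gives qs = 5p - 122. Without the control the market clears where 298 - 2p = 5p - 122, i.e. p* = 60 and q* = 178.
The floor of 121 is above the equilibrium price 60, so it binds.
At p = 121: qd = 298 - 2·121 = 56 and qs = 5·121 - 122 = 483.
Quantity traded falls to 56. At q = 56 the demand price is (298 - 56)/2 = 121 and the supply price is (122 + 56)/5 = 35.6.
Deadweight loss = ½ · (121 - 35.6) · (178 - 56) = ½ · 85.4 · 122 = 5209.4.

5209.4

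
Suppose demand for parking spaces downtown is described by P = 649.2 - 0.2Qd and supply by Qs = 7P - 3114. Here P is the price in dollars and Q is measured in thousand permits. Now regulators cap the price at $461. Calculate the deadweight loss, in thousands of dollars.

39992.4

Rearranging demand gives Qd = 3246 - 5P. In a free market, 3246 - 5P = 7P - 3114 gives the equilibrium P* = 530, Q* = 596.
Since 461 < 530, the ceiling is binding.
At P = 461: Qd = 3246 - 5·461 = 941 and Qs = 7·461 - 3114 = 113.
Quantity traded falls to 113. At Q = 113 the demand price is (3246 - 113)/5 = 626.6 and the supply price is (3114 + 113)/7 = 461.
Deadweight loss = ½ · (626.6 - 461) · (596 - 113) = ½ · 165.6 · 483 = 39992.4.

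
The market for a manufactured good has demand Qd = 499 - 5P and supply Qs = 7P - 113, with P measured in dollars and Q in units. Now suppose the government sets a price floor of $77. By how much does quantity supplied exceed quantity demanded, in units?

312

Setting quantity demanded equal to quantity supplied, 499 - 5P = 7P - 113, gives P* = 51 and Q* = 244.
Since 77 > 51, the floor is binding.
At P = 77: Qd = 499 - 5·77 = 114 and Qs = 7·77 - 113 = 426.
Surplus = Qs - Qd = 426 - 114 = 312.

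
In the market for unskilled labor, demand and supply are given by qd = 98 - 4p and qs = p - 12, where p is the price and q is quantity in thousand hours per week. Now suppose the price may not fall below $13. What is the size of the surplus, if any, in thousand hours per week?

Without the control the market clears where 98 - 4p = p - 12, i.e. p* = 22 and q* = 10.
The floor of 13 is below the equilibrium price 22, so it is not binding; the market clears at p* = 22, q* = 10.
Since the control does not bind, there is no surplus.

0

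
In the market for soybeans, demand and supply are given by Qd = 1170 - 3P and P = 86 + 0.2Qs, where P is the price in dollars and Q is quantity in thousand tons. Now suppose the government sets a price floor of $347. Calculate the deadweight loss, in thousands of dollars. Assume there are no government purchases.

Rearranging supply gives Qs = 5P - 430. Setting quantity demanded equal to quantity supplied, 1170 - 3P = 5P - 430, gives P* = 200 and Q* = 570.
Because the floor (347) lies above the market-clearing price, it is binding.
At P = 347: Qd = 1170 - 3·347 = 129 and Qs = 5·347 - 430 = 1305.
Quantity traded falls to 129. At Q = 129 the demand price is (1170 - 129)/3 = 347 and the supply price is (430 + 129)/5 = 111.8.
Deadweight loss = ½ · (347 - 111.8) · (570 - 129) = ½ · 235.2 · 441 = 51861.6.

51861.6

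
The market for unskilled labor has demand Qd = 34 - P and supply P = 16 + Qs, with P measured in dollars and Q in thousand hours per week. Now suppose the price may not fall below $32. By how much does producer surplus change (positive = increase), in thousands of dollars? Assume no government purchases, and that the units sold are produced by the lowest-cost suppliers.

Rearranging supply gives Qs = P - 16. In a free market, 34 - P = P - 16 gives the equilibrium P* = 25, Q* = 9.
The floor of 32 is above the equilibrium price 25, so it binds.
At P = 32: Qd = 34 - 32 = 2 and Qs = 32 - 16 = 16.
Producer surplus without the control is ½ · (25 - 16) · 9 = 40.5.
With the floor, 2 units are sold at 32. The supply price at Q = 2 is 18, so PS = ½ · [(32 - 16) + (32 - 18)] · 2 = 30.
Change in producer surplus = 30 - 40.5 = -10.5.

-10.5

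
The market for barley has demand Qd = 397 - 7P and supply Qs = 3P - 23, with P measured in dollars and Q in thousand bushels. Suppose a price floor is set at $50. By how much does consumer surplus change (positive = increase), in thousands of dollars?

Equilibrium: 397 - 7P = 3P - 23, so 420 = 10P and P* = 42, Q* = 103.
Since 50 > 42, the floor is binding.
At P = 50: Qd = 397 - 7·50 = 47 and Qs = 3·50 - 23 = 127.
Consumer surplus without the control is ½ · (397/7 - 42) · 103 = 10609/14.
With the floor, consumers buy 47 units at 50, so CS = ½ · (397/7 - 50) · 47 = 2209/14.
Change in consumer surplus = 2209/14 - 10609/14 = -600.

-600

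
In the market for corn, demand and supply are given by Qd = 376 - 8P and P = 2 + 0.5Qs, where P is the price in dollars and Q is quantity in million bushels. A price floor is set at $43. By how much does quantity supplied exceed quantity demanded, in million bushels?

Rearranging supply gives Qs = 2P - 4. Equilibrium: 376 - 8P = 2P - 4, so 380 = 10P and P* = 38, Q* = 72.
The floor of 43 is above the equilibrium price 38, so it binds.
At P = 43: Qd = 376 - 8·43 = 32 and Qs = 2·43 - 4 = 82.
Surplus = Qs - Qd = 82 - 32 = 50.

50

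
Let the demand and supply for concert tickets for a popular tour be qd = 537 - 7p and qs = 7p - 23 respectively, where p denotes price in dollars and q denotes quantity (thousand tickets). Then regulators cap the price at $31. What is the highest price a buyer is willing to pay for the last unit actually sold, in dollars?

Without the control the market clears where 537 - 7p = 7p - 23, i.e. p* = 40 and q* = 257.
The ceiling of 31 is below the equilibrium price 40, so it binds.
At p = 31: qd = 537 - 7·31 = 320 and qs = 7·31 - 23 = 194.
Only 194 units reach the market. On the demand curve, the marginal buyer's willingness to pay at q = 194 is (537 - 194)/7 = 49.

49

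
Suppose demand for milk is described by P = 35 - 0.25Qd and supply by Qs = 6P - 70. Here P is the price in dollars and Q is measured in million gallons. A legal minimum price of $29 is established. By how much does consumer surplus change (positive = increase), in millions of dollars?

Rearranging demand gives Qd = 140 - 4P. Setting quantity demanded equal to quantity supplied, 140 - 4P = 6P - 70, gives P* = 21 and Q* = 56.
The floor of 29 is above the equilibrium price 21, so it binds.
At P = 29: Qd = 140 - 4·29 = 24 and Qs = 6·29 - 70 = 104.
Consumer surplus without the control is ½ · (35 - 21) · 56 = 392.
With the floor, consumers buy 24 units at 29, so CS = ½ · (35 - 29) · 24 = 72.
Change in consumer surplus = 72 - 392 = -320.

-320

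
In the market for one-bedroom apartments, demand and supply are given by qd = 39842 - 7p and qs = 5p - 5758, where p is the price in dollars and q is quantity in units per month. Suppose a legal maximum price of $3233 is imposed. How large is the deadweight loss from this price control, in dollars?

Equilibrium: 39842 - 7p = 5p - 5758, so 45600 = 12p and p* = 3800, q* = 13242.
Since 3233 < 3800, the ceiling is binding.
At p = 3233: qd = 39842 - 7·3233 = 17211 and qs = 5·3233 - 5758 = 10407.
Quantity traded falls to 10407. At q = 10407 the demand price is (39842 - 10407)/7 = 4205 and the supply price is (5758 + 10407)/5 = 3233.
Deadweight loss = ½ · (4205 - 3233) · (13242 - 10407) = ½ · 972 · 2835 = 1377810.

1377810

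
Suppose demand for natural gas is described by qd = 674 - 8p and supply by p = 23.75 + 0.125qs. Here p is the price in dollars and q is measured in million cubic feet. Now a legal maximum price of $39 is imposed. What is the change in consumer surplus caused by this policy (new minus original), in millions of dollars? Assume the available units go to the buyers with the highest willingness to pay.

930

Rearranging supply gives qs = 8p - 190. Setting quantity demanded equal to quantity supplied, 674 - 8p = 8p - 190, gives p* = 54 and q* = 242.
Because the ceiling (39) lies below the market-clearing price, it is binding.
At p = 39: qd = 674 - 8·39 = 362 and qs = 8·39 - 190 = 122.
Consumer surplus without the control is ½ · (84.25 - 54) · 242 = 3660.25.
With the ceiling, 122 units are sold at 39 (assume they go to the highest-value buyers). The demand price at q = 122 is 69, so CS = ½ · [(84.25 - 39) + (69 - 39)] · 122 = 4590.25.
Change in consumer surplus = 4590.25 - 3660.25 = 930.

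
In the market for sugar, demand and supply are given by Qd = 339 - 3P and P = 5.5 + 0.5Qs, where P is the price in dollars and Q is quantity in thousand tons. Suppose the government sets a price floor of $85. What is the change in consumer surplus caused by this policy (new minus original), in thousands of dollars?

Rearranging supply gives Qs = 2P - 11. Without the control the market clears where 339 - 3P = 2P - 11, i.e. P* = 70 and Q* = 129.
The floor of 85 is above the equilibrium price 70, so it binds.
At P = 85: Qd = 339 - 3·85 = 84 and Qs = 2·85 - 11 = 159.
Consumer surplus without the control is ½ · (113 - 70) · 129 = 2773.5.
With the floor, consumers buy 84 units at 85, so CS = ½ · (113 - 85) · 84 = 1176.
Change in consumer surplus = 1176 - 2773.5 = -1597.5.

-1597.5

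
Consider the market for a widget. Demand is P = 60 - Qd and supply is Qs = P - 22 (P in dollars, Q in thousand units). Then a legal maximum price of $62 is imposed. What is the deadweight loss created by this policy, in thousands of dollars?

Rearranging demand gives Qd = 60 - P. In a free market, 60 - P = P - 22 gives the equilibrium P* = 41, Q* = 19.
Since 62 is above P* = 41, the ceiling does not bind and the free-market outcome prevails.
Since the control does not bind, no trades are prevented and deadweight loss is zero.

0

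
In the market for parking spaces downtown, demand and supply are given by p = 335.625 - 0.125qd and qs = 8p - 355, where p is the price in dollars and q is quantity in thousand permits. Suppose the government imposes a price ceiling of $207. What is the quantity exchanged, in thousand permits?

1165

Rearranging demand gives qd = 2685 - 8p. Equilibrium: 2685 - 8p = 8p - 355, so 3040 = 16p and p* = 190, q* = 1165.
The ceiling of 207 is above the equilibrium price 190, so it is not binding; the market clears at p* = 190, q* = 1165.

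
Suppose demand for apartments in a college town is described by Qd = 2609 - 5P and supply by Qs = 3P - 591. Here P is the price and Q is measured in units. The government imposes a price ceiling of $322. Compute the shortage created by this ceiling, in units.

624

In a free market, 2609 - 5P = 3P - 591 gives the equilibrium P* = 400, Q* = 609.
Since 322 < 400, the ceiling is binding.
At P = 322: Qd = 2609 - 5·322 = 999 and Qs = 3·322 - 591 = 375.
Shortage = Qd - Qs = 999 - 375 = 624.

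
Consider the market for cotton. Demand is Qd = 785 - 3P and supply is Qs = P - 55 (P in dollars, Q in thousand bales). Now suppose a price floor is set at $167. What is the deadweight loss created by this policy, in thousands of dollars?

0

Equilibrium: 785 - 3P = P - 55, so 840 = 4P and P* = 210, Q* = 155.
The floor of 167 is below the equilibrium price 210, so it is not binding; the market clears at P* = 210, Q* = 155.
Since the control does not bind, no trades are prevented and deadweight loss is zero.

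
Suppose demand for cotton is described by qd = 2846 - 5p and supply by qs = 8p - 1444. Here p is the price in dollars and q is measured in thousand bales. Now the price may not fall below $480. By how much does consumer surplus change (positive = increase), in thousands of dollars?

Setting quantity demanded equal to quantity supplied, 2846 - 5p = 8p - 1444, gives p* = 330 and q* = 1196.
Since 480 > 330, the floor is binding.
At p = 480: qd = 2846 - 5·480 = 446 and qs = 8·480 - 1444 = 2396.
Consumer surplus without the control is ½ · (569.2 - 330) · 1196 = 143041.6.
With the floor, consumers buy 446 units at 480, so CS = ½ · (569.2 - 480) · 446 = 19891.6.
Change in consumer surplus = 19891.6 - 143041.6 = -123150.

-123150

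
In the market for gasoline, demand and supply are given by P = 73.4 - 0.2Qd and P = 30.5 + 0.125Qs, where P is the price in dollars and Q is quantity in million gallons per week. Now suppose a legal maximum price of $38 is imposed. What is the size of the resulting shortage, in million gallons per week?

Rearranging demand gives Qd = 367 - 5P; rearranging supply gives Qs = 8P - 244. Setting quantity demanded equal to quantity supplied, 367 - 5P = 8P - 244, gives P* = 47 and Q* = 132.
Because the ceiling (38) lies below the market-clearing price, it is binding.
At P = 38: Qd = 367 - 5·38 = 177 and Qs = 8·38 - 244 = 60.
Shortage = Qd - Qs = 177 - 60 = 117.

117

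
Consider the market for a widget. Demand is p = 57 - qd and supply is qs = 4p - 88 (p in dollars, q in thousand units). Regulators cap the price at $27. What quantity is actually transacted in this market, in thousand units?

20

Rearranging demand gives qd = 57 - p. Without the control the market clears where 57 - p = 4p - 88, i.e. p* = 29 and q* = 28.
The ceiling of 27 is below the equilibrium price 29, so it binds.
At p = 27: qd = 57 - 27 = 30 and qs = 4·27 - 88 = 20.
The quantity actually transacted is the short side, supply: 20.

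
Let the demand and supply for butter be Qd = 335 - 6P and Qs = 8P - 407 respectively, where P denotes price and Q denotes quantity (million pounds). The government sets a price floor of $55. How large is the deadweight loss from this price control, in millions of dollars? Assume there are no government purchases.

21

Equilibrium: 335 - 6P = 8P - 407, so 742 = 14P and P* = 53, Q* = 17.
The floor of 55 is above the equilibrium price 53, so it binds.
At P = 55: Qd = 335 - 6·55 = 5 and Qs = 8·55 - 407 = 33.
Quantity traded falls to 5. At Q = 5 the demand price is (335 - 5)/6 = 55 and the supply price is (407 + 5)/8 = 51.5.
Deadweight loss = ½ · (55 - 51.5) · (17 - 5) = ½ · 3.5 · 12 = 21.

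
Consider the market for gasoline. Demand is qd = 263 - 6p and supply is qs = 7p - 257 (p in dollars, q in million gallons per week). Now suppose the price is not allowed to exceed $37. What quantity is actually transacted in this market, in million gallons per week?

2

Without the control the market clears where 263 - 6p = 7p - 257, i.e. p* = 40 and q* = 23.
The ceiling of 37 is below the equilibrium price 40, so it binds.
At p = 37: qd = 263 - 6·37 = 41 and qs = 7·37 - 257 = 2.
The quantity actually transacted is the short side, supply: 2.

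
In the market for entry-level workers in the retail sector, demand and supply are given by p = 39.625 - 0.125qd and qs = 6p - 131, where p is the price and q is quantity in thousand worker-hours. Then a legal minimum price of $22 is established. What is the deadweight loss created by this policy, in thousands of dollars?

Rearranging demand gives qd = 317 - 8p. Equilibrium: 317 - 8p = 6p - 131, so 448 = 14p and p* = 32, q* = 61.
Since 22 is below p* = 32, the floor does not bind and the free-market outcome prevails.
Since the control does not bind, no trades are prevented and deadweight loss is zero.

0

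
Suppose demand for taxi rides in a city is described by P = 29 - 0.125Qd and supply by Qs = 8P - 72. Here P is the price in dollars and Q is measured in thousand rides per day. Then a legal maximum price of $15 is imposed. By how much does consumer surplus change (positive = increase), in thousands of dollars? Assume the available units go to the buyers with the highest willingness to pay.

Rearranging demand gives Qd = 232 - 8P. Equilibrium: 232 - 8P = 8P - 72, so 304 = 16P and P* = 19, Q* = 80.
The ceiling of 15 is below the equilibrium price 19, so it binds.
At P = 15: Qd = 232 - 8·15 = 112 and Qs = 8·15 - 72 = 48.
Consumer surplus without the control is ½ · (29 - 19) · 80 = 400.
With the ceiling, 48 units are sold at 15 (assume they go to the highest-value buyers). The demand price at Q = 48 is 23, so CS = ½ · [(29 - 15) + (23 - 15)] · 48 = 528.
Change in consumer surplus = 528 - 400 = 128.

128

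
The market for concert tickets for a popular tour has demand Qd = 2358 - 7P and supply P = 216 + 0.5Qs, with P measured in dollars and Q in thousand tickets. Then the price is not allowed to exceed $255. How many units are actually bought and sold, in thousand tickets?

Rearranging supply gives Qs = 2P - 432. Equilibrium: 2358 - 7P = 2P - 432, so 2790 = 9P and P* = 310, Q* = 188.
Since 255 < 310, the ceiling is binding.
At P = 255: Qd = 2358 - 7·255 = 573 and Qs = 2·255 - 432 = 78.
The quantity actually transacted is the short side, supply: 78.

78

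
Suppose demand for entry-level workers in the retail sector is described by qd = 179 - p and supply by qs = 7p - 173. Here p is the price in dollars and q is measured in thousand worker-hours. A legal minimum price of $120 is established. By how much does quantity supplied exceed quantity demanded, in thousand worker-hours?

Equilibrium: 179 - p = 7p - 173, so 352 = 8p and p* = 44, q* = 135.
Since 120 > 44, the floor is binding.
At p = 120: qd = 179 - 120 = 59 and qs = 7·120 - 173 = 667.
Surplus = qs - qd = 667 - 59 = 608.

608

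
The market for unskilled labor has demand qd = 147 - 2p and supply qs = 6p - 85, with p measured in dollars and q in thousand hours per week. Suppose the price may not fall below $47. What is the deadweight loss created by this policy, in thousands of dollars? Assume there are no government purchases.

432

Equilibrium: 147 - 2p = 6p - 85, so 232 = 8p and p* = 29, q* = 89.
Since 47 > 29, the floor is binding.
At p = 47: qd = 147 - 2·47 = 53 and qs = 6·47 - 85 = 197.
Quantity traded falls to 53. At q = 53 the demand price is (147 - 53)/2 = 47 and the supply price is (85 + 53)/6 = 23.
Deadweight loss = ½ · (47 - 23) · (89 - 53) = ½ · 24 · 36 = 432.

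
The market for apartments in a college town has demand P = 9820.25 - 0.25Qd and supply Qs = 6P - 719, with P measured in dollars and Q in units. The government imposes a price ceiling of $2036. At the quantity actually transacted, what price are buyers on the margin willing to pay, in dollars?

6946

Rearranging demand gives Qd = 39281 - 4P. Equilibrium: 39281 - 4P = 6P - 719, so 40000 = 10P and P* = 4000, Q* = 23281.
The ceiling of 2036 is below the equilibrium price 4000, so it binds.
At P = 2036: Qd = 39281 - 4·2036 = 31137 and Qs = 6·2036 - 719 = 11497.
Only 11497 units reach the market. On the demand curve, the marginal buyer's willingness to pay at Q = 11497 is (39281 - 11497)/4 = 6946.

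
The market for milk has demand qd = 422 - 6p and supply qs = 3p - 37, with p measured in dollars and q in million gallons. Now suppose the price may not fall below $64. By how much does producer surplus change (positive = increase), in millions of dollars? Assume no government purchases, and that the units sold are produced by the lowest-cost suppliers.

-520

Without the control the market clears where 422 - 6p = 3p - 37, i.e. p* = 51 and q* = 116.
Since 64 > 51, the floor is binding.
At p = 64: qd = 422 - 6·64 = 38 and qs = 3·64 - 37 = 155.
Producer surplus without the control is ½ · (51 - 37/3) · 116 = 6728/3.
With the floor, 38 units are sold at 64. The supply price at q = 38 is 25, so PS = ½ · [(64 - 37/3) + (64 - 25)] · 38 = 5168/3.
Change in producer surplus = 5168/3 - 6728/3 = -520.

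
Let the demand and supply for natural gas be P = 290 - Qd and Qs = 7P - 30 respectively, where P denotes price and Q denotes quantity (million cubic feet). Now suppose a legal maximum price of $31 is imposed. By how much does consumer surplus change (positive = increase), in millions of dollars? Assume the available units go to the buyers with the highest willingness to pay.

-301.5

Rearranging demand gives Qd = 290 - P. Setting quantity demanded equal to quantity supplied, 290 - P = 7P - 30, gives P* = 40 and Q* = 250.
Because the ceiling (31) lies below the market-clearing price, it is binding.
At P = 31: Qd = 290 - 31 = 259 and Qs = 7·31 - 30 = 187.
Consumer surplus without the control is ½ · (290 - 40) · 250 = 31250.
With the ceiling, 187 units are sold at 31 (assume they go to the highest-value buyers). The demand price at Q = 187 is 103, so CS = ½ · [(290 - 31) + (103 - 31)] · 187 = 30948.5.
Change in consumer surplus = 30948.5 - 31250 = -301.5.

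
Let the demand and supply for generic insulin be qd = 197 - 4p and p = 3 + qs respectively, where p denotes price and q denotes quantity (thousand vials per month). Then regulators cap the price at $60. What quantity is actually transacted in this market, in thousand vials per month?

37

Rearranging supply gives qs = p - 3. Setting quantity demanded equal to quantity supplied, 197 - 4p = p - 3, gives p* = 40 and q* = 37.
Since 60 is above p* = 40, the ceiling does not bind and the free-market outcome prevails.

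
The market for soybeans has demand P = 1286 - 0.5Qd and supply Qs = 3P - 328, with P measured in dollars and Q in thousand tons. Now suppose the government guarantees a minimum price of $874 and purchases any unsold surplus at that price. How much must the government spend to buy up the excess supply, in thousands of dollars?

1284780

Rearranging demand gives Qd = 2572 - 2P. In a free market, 2572 - 2P = 3P - 328 gives the equilibrium P* = 580, Q* = 1412.
The floor of 874 is above the equilibrium price 580, so it binds.
At P = 874: Qd = 2572 - 2·874 = 824 and Qs = 3·874 - 328 = 2294.
Surplus = Qs - Qd = 1470.
Government expenditure = surplus × support price = 1470 × 874 = 1284780.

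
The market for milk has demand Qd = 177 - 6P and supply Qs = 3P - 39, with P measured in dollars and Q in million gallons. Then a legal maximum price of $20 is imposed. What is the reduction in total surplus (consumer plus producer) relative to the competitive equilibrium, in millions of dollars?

36

Setting quantity demanded equal to quantity supplied, 177 - 6P = 3P - 39, gives P* = 24 and Q* = 33.
Because the ceiling (20) lies below the market-clearing price, it is binding.
At P = 20: Qd = 177 - 6·20 = 57 and Qs = 3·20 - 39 = 21.
Quantity traded falls to 21. At Q = 21 the demand price is (177 - 21)/6 = 26 and the supply price is (39 + 21)/3 = 20.
Deadweight loss = ½ · (26 - 20) · (33 - 21) = ½ · 6 · 12 = 36.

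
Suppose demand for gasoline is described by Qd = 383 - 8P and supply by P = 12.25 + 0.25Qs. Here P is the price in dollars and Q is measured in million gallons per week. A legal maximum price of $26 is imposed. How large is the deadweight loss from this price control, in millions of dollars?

300

Rearranging supply gives Qs = 4P - 49. In a free market, 383 - 8P = 4P - 49 gives the equilibrium P* = 36, Q* = 95.
The ceiling of 26 is below the equilibrium price 36, so it binds.
At P = 26: Qd = 383 - 8·26 = 175 and Qs = 4·26 - 49 = 55.
Quantity traded falls to 55. At Q = 55 the demand price is (383 - 55)/8 = 41 and the supply price is (49 + 55)/4 = 26.
Deadweight loss = ½ · (41 - 26) · (95 - 55) = ½ · 15 · 40 = 300.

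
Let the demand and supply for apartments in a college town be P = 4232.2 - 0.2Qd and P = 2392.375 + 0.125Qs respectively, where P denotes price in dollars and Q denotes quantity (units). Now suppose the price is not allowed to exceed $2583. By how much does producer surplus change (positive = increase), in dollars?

-1857581

Rearranging demand gives Qd = 21161 - 5P; rearranging supply gives Qs = 8P - 19139. Setting quantity demanded equal to quantity supplied, 21161 - 5P = 8P - 19139, gives P* = 3100 and Q* = 5661.
Since 2583 < 3100, the ceiling is binding.
At P = 2583: Qd = 21161 - 5·2583 = 8246 and Qs = 8·2583 - 19139 = 1525.
Producer surplus without the control is ½ · (3100 - 2392.375) · 5661 = 2002932.5625.
With the ceiling, producers sell 1525 units at 2583, so PS = ½ · (2583 - 2392.375) · 1525 = 145351.5625.
Change in producer surplus = 145351.5625 - 2002932.5625 = -1857581.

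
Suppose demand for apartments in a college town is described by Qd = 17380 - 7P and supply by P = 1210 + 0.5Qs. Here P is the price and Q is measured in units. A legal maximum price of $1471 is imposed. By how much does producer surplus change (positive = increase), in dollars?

Rearranging supply gives Qs = 2P - 2420. Without the control the market clears where 17380 - 7P = 2P - 2420, i.e. P* = 2200 and Q* = 1980.
Because the ceiling (1471) lies below the market-clearing price, it is binding.
At P = 1471: Qd = 17380 - 7·1471 = 7083 and Qs = 2·1471 - 2420 = 522.
Producer surplus without the control is ½ · (2200 - 1210) · 1980 = 980100.
With the ceiling, producers sell 522 units at 1471, so PS = ½ · (1471 - 1210) · 522 = 68121.
Change in producer surplus = 68121 - 980100 = -911979.

-911979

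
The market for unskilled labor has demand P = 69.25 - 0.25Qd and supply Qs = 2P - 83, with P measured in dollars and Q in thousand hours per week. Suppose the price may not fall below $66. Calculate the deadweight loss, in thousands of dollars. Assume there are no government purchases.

Rearranging demand gives Qd = 277 - 4P. In a free market, 277 - 4P = 2P - 83 gives the equilibrium P* = 60, Q* = 37.
Since 66 > 60, the floor is binding.
At P = 66: Qd = 277 - 4·66 = 13 and Qs = 2·66 - 83 = 49.
Quantity traded falls to 13. At Q = 13 the demand price is (277 - 13)/4 = 66 and the supply price is (83 + 13)/2 = 48.
Deadweight loss = ½ · (66 - 48) · (37 - 13) = ½ · 18 · 24 = 216.

216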